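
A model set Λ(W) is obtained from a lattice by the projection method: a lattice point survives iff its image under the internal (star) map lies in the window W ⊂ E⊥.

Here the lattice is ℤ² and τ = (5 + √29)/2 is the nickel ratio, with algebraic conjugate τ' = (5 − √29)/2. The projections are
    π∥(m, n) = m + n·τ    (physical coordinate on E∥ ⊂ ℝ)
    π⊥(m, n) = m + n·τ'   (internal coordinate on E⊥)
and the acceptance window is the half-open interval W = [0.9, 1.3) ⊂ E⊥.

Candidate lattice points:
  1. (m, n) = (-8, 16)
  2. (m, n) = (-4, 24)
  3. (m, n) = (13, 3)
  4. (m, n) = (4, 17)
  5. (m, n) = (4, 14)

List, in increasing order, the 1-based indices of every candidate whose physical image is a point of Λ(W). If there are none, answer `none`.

none

Compute τ' = (5−√29)/2 = -0.1926, so π⊥(m,n) = m -0.1926·n.
#1 (-8,16): internal coord -8 + (16)·τ' = -11.0813; -11.0813 ∉ [0.9, 1.3) → out
#2 (-4,24): internal coord -4 + (24)·τ' = -8.6220; -8.6220 ∉ [0.9, 1.3) → out
#3 (13,3): internal coord 13 + (3)·τ' = +12.4223; +12.4223 ∉ [0.9, 1.3) → out
#4 (4,17): internal coord 4 + (17)·τ' = +0.7261; +0.7261 ∉ [0.9, 1.3) → out
#5 (4,14): internal coord 4 + (14)·τ' = +1.3038; +1.3038 ∉ [0.9, 1.3) → out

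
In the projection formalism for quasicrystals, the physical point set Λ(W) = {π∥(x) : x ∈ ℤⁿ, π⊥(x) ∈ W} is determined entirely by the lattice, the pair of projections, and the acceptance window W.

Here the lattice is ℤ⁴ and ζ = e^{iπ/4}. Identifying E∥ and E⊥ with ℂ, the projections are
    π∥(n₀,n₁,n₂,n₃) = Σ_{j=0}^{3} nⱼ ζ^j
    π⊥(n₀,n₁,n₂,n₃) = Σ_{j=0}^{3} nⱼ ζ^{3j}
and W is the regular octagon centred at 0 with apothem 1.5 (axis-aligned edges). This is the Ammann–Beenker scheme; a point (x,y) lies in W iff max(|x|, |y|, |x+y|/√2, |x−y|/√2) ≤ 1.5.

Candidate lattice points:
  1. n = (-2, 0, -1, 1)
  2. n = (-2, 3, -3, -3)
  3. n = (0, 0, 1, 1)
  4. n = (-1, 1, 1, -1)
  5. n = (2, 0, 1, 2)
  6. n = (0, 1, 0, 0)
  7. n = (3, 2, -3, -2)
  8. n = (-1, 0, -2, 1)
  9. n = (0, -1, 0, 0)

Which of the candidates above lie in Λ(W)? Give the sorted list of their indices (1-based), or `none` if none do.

With ζ = e^{iπ/4} the internal vectors are ζ^0,ζ^3,ζ^6,ζ^9.
candidate 1: n = (-2, 0, -1, 1) → π⊥ ≈ (-1.2929, +1.7071); max(|x|,|y|,|x±y|/√2) = 2.1213 > 1.5 ⇒ ∉ W
candidate 2: n = (-2, 3, -3, -3) → π⊥ ≈ (-6.2426, +3.0000); max(|x|,|y|,|x±y|/√2) = 6.5355 > 1.5 ⇒ ∉ W
candidate 3: n = (0, 0, 1, 1) → π⊥ ≈ (+0.7071, -0.2929); max(|x|,|y|,|x±y|/√2) = 0.7071 ≤ 1.5 ⇒ ∈ W
candidate 4: n = (-1, 1, 1, -1) → π⊥ ≈ (-2.4142, -1.0000); max(|x|,|y|,|x±y|/√2) = 2.4142 > 1.5 ⇒ ∉ W
candidate 5: n = (2, 0, 1, 2) → π⊥ ≈ (+3.4142, +0.4142); max(|x|,|y|,|x±y|/√2) = 3.4142 > 1.5 ⇒ ∉ W
candidate 6: n = (0, 1, 0, 0) → π⊥ ≈ (-0.7071, +0.7071); max(|x|,|y|,|x±y|/√2) = 1.0000 ≤ 1.5 ⇒ ∈ W
candidate 7: n = (3, 2, -3, -2) → π⊥ ≈ (+0.1716, +3.0000); max(|x|,|y|,|x±y|/√2) = 3.0000 > 1.5 ⇒ ∉ W
candidate 8: n = (-1, 0, -2, 1) → π⊥ ≈ (-0.2929, +2.7071); max(|x|,|y|,|x±y|/√2) = 2.7071 > 1.5 ⇒ ∉ W
candidate 9: n = (0, -1, 0, 0) → π⊥ ≈ (+0.7071, -0.7071); max(|x|,|y|,|x±y|/√2) = 1.0000 ≤ 1.5 ⇒ ∈ W

3, 6, 9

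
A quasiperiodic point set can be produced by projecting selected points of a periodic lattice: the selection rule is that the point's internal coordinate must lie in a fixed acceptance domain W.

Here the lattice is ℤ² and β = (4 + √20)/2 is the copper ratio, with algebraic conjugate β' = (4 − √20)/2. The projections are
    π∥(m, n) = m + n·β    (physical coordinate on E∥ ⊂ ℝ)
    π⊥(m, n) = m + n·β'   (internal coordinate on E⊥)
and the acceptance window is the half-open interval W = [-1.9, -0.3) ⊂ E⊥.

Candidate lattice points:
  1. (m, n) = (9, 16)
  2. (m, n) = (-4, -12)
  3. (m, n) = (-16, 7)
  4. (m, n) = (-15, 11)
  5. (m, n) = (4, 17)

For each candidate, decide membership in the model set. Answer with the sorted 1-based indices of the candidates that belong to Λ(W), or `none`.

Compute β' = (4−√20)/2 = -0.23607, so π⊥(m,n) = m -0.23607·n.
candidate 1: (m,n)=(9,16) → π∥ = 9+16·β ≈ 76.77709, π⊥ = 9+16·β' ≈ 5.22291 ∉ [-1.9, -0.3) ⇒ out
candidate 2: (m,n)=(-4,-12) → π∥ = -4-12·β ≈ -54.83282, π⊥ = -4-12·β' ≈ -1.16718 ∈ [-1.9, -0.3) ⇒ IN Λ
candidate 3: (m,n)=(-16,7) → π∥ = -16+7·β ≈ 13.65248, π⊥ = -16+7·β' ≈ -17.65248 ∉ [-1.9, -0.3) ⇒ out
candidate 4: (m,n)=(-15,11) → π∥ = -15+11·β ≈ 31.59675, π⊥ = -15+11·β' ≈ -17.59675 ∉ [-1.9, -0.3) ⇒ out
candidate 5: (m,n)=(4,17) → π∥ = 4+17·β ≈ 76.01316, π⊥ = 4+17·β' ≈ -0.01316 ∉ [-1.9, -0.3) ⇒ out

2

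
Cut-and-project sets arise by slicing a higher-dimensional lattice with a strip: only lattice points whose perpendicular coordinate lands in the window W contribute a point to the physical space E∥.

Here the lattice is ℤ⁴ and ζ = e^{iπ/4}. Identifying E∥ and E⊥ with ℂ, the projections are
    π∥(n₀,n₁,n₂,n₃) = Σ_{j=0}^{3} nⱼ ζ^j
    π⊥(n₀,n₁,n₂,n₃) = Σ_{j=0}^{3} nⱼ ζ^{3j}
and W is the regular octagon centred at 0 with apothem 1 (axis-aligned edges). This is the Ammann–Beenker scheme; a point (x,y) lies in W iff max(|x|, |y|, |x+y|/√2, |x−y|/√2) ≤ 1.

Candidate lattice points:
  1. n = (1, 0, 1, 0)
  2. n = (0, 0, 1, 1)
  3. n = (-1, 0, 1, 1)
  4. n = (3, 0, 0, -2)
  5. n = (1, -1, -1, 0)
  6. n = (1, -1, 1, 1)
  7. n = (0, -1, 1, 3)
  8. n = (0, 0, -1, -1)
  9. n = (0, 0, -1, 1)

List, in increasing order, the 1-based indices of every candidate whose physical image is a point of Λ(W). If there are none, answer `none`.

With ζ = e^{iπ/4} the internal vectors are ζ^0,ζ^3,ζ^6,ζ^9.
#1 (1, 0, 1, 0): internal (1.000000, -1.000000); octagon support 1.414214 vs apothem 1 → ∉ W
#2 (0, 0, 1, 1): internal (0.707107, -0.292893); octagon support 0.707107 vs apothem 1 → ∈ W
#3 (-1, 0, 1, 1): internal (-0.292893, -0.292893); octagon support 0.414214 vs apothem 1 → ∈ W
#4 (3, 0, 0, -2): internal (1.585786, -1.414214); octagon support 2.121320 vs apothem 1 → ∉ W
#5 (1, -1, -1, 0): internal (1.707107, 0.292893); octagon support 1.707107 vs apothem 1 → ∉ W
#6 (1, -1, 1, 1): internal (2.414214, -1.000000); octagon support 2.414214 vs apothem 1 → ∉ W
#7 (0, -1, 1, 3): internal (2.828427, 0.414214); octagon support 2.828427 vs apothem 1 → ∉ W
#8 (0, 0, -1, -1): internal (-0.707107, 0.292893); octagon support 0.707107 vs apothem 1 → ∈ W
#9 (0, 0, -1, 1): internal (0.707107, 1.707107); octagon support 1.707107 vs apothem 1 → ∉ W

2, 3, 8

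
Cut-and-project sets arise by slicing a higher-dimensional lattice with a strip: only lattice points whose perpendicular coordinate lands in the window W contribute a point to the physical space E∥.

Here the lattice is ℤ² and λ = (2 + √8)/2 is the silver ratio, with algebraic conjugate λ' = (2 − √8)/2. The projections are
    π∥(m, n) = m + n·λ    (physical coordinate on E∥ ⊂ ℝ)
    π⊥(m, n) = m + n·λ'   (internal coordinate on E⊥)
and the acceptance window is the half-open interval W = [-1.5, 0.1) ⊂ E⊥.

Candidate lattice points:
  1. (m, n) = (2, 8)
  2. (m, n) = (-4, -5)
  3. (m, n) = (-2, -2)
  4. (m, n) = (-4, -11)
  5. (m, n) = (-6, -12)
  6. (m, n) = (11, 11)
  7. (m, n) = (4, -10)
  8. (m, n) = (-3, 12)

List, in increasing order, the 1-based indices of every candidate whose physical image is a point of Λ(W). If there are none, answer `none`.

1, 3, 5

λ' = (2−√8)/2 ≈ -0.4142.
candidate 1: (m,n)=(2,8) → π∥ = 2+8·λ ≈ 21.3137, π⊥ = 2+8·λ' ≈ -1.3137 ∈ [-1.5, 0.1) ⇒ IN Λ
candidate 2: (m,n)=(-4,-5) → π∥ = -4-5·λ ≈ -16.0711, π⊥ = -4-5·λ' ≈ -1.9289 ∉ [-1.5, 0.1) ⇒ out
candidate 3: (m,n)=(-2,-2) → π∥ = -2-2·λ ≈ -6.8284, π⊥ = -2-2·λ' ≈ -1.1716 ∈ [-1.5, 0.1) ⇒ IN Λ
candidate 4: (m,n)=(-4,-11) → π∥ = -4-11·λ ≈ -30.5563, π⊥ = -4-11·λ' ≈ 0.5563 ∉ [-1.5, 0.1) ⇒ out
candidate 5: (m,n)=(-6,-12) → π∥ = -6-12·λ ≈ -34.9706, π⊥ = -6-12·λ' ≈ -1.0294 ∈ [-1.5, 0.1) ⇒ IN Λ
candidate 6: (m,n)=(11,11) → π∥ = 11+11·λ ≈ 37.5563, π⊥ = 11+11·λ' ≈ 6.4437 ∉ [-1.5, 0.1) ⇒ out
candidate 7: (m,n)=(4,-10) → π∥ = 4-10·λ ≈ -20.1421, π⊥ = 4-10·λ' ≈ 8.1421 ∉ [-1.5, 0.1) ⇒ out
candidate 8: (m,n)=(-3,12) → π∥ = -3+12·λ ≈ 25.9706, π⊥ = -3+12·λ' ≈ -7.9706 ∉ [-1.5, 0.1) ⇒ out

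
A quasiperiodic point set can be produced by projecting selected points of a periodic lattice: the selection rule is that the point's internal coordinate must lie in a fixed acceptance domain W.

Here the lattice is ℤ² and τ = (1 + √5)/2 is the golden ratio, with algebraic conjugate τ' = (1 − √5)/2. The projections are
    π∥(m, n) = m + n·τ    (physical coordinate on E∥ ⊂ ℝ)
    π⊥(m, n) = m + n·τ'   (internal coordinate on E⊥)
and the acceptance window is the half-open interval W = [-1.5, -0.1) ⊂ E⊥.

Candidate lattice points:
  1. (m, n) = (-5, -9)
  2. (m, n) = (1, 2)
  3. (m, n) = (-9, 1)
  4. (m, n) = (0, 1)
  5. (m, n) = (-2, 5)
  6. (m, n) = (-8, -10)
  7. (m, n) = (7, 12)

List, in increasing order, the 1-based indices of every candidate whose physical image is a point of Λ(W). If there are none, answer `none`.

Numerically τ ≈ 1.618034 and τ' = −1/τ ≈ -0.618034.
[1] lift (-5,-9): star map gives 0.562306; window check -1.5 ≤ 0.562306 < -0.1 is false → out
[2] lift (1,2): star map gives -0.236068; window check -1.5 ≤ -0.236068 < -0.1 is true → IN Λ
[3] lift (-9,1): star map gives -9.618034; window check -1.5 ≤ -9.618034 < -0.1 is false → out
[4] lift (0,1): star map gives -0.618034; window check -1.5 ≤ -0.618034 < -0.1 is true → IN Λ
[5] lift (-2,5): star map gives -5.090170; window check -1.5 ≤ -5.090170 < -0.1 is false → out
[6] lift (-8,-10): star map gives -1.819660; window check -1.5 ≤ -1.819660 < -0.1 is false → out
[7] lift (7,12): star map gives -0.416408; window check -1.5 ≤ -0.416408 < -0.1 is true → IN Λ

2, 4, 7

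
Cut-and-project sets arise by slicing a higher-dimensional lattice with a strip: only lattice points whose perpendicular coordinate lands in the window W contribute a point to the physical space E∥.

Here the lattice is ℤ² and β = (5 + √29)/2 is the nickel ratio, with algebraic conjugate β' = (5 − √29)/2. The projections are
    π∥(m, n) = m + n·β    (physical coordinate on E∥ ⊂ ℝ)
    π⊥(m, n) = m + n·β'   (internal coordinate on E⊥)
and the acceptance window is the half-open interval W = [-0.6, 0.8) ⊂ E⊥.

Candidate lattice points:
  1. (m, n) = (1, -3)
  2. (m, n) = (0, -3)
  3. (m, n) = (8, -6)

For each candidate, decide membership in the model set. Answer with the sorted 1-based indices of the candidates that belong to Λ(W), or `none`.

2

Compute β' = (5−√29)/2 = -0.192582, so π⊥(m,n) = m -0.192582·n.
[1] lift (1,-3): star map gives 1.577747; window check -0.6 ≤ 1.577747 < 0.8 is false → out
[2] lift (0,-3): star map gives 0.577747; window check -0.6 ≤ 0.577747 < 0.8 is true → IN Λ
[3] lift (8,-6): star map gives 9.155494; window check -0.6 ≤ 9.155494 < 0.8 is false → out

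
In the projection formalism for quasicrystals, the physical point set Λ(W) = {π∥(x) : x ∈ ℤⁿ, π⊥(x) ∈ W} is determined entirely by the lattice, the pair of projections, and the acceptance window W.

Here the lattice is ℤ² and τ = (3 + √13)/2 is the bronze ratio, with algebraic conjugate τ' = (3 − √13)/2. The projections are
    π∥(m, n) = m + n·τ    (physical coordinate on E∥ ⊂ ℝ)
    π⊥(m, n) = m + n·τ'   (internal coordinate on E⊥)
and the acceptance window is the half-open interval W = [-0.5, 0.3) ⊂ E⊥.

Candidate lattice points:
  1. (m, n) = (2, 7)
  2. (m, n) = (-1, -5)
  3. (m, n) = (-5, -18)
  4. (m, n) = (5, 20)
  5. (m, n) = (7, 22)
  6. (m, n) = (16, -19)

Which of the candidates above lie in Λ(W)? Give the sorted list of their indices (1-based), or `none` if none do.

Numerically τ ≈ 3.3028 and τ' = −1/τ ≈ -0.3028.
#1 (2,7): internal coord 2 + (7)·τ' = -0.1194; -0.1194 ∈ [-0.5, 0.3) → IN Λ
#2 (-1,-5): internal coord -1 + (-5)·τ' = +0.5139; +0.5139 ∉ [-0.5, 0.3) → out
#3 (-5,-18): internal coord -5 + (-18)·τ' = +0.4500; +0.4500 ∉ [-0.5, 0.3) → out
#4 (5,20): internal coord 5 + (20)·τ' = -1.0555; -1.0555 ∉ [-0.5, 0.3) → out
#5 (7,22): internal coord 7 + (22)·τ' = +0.3389; +0.3389 ∉ [-0.5, 0.3) → out
#6 (16,-19): internal coord 16 + (-19)·τ' = +21.7527; +21.7527 ∉ [-0.5, 0.3) → out

1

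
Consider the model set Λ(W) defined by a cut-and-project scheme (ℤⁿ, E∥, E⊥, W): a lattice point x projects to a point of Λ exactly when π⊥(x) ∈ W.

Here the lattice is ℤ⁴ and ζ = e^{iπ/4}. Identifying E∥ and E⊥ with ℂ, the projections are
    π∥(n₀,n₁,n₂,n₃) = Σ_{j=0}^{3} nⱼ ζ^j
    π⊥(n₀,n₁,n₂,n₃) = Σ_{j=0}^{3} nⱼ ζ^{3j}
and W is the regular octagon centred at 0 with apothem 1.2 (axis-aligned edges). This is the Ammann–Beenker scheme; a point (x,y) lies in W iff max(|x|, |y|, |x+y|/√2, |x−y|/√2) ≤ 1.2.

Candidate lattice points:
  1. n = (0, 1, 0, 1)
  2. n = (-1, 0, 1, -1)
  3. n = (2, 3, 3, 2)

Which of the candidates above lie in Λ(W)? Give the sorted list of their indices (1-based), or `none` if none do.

none

With ζ = e^{iπ/4} the internal vectors are ζ^0,ζ^3,ζ^6,ζ^9.
#1 (0, 1, 0, 1): internal (0.00000, 1.41421); octagon support 1.41421 vs apothem 1.2 → ∉ W
#2 (-1, 0, 1, -1): internal (-1.70711, -1.70711); octagon support 2.41421 vs apothem 1.2 → ∉ W
#3 (2, 3, 3, 2): internal (1.29289, 0.53553); octagon support 1.29289 vs apothem 1.2 → ∉ W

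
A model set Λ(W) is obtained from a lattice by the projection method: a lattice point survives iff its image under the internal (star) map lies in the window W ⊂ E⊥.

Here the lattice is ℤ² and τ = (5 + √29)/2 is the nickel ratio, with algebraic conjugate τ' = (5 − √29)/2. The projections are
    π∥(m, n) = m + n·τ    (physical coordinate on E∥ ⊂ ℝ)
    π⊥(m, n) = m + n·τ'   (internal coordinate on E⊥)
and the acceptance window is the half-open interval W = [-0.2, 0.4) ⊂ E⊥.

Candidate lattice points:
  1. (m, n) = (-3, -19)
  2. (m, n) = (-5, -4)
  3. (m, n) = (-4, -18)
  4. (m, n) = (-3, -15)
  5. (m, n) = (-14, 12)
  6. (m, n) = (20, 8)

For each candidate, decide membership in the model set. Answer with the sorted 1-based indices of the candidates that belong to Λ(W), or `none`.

4

Compute τ' = (5−√29)/2 = -0.192582, so π⊥(m,n) = m -0.192582·n.
[1] lift (-3,-19): star map gives 0.659066; window check -0.2 ≤ 0.659066 < 0.4 is false → out
[2] lift (-5,-4): star map gives -4.229670; window check -0.2 ≤ -4.229670 < 0.4 is false → out
[3] lift (-4,-18): star map gives -0.533517; window check -0.2 ≤ -0.533517 < 0.4 is false → out
[4] lift (-3,-15): star map gives -0.111264; window check -0.2 ≤ -0.111264 < 0.4 is true → IN Λ
[5] lift (-14,12): star map gives -16.310989; window check -0.2 ≤ -16.310989 < 0.4 is false → out
[6] lift (20,8): star map gives 18.459341; window check -0.2 ≤ 18.459341 < 0.4 is false → out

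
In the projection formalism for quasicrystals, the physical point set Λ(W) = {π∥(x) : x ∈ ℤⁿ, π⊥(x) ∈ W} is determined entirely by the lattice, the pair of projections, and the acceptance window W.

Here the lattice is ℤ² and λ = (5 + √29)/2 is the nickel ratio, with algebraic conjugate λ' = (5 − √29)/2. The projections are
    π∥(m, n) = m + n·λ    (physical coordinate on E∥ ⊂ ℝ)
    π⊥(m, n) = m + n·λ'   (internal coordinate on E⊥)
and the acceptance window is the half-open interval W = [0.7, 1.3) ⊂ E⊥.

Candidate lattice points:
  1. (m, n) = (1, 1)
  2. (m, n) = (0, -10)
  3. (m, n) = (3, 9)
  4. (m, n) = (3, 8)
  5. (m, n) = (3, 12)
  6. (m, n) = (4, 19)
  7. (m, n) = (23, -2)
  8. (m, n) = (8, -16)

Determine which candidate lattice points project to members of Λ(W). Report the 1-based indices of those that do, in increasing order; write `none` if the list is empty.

1, 3

λ' = (5−√29)/2 ≈ -0.1926.
#1 (1,1): internal coord 1 + (1)·λ' = +0.8074; +0.8074 ∈ [0.7, 1.3) → IN Λ
#2 (0,-10): internal coord 0 + (-10)·λ' = +1.9258; +1.9258 ∉ [0.7, 1.3) → out
#3 (3,9): internal coord 3 + (9)·λ' = +1.2668; +1.2668 ∈ [0.7, 1.3) → IN Λ
#4 (3,8): internal coord 3 + (8)·λ' = +1.4593; +1.4593 ∉ [0.7, 1.3) → out
#5 (3,12): internal coord 3 + (12)·λ' = +0.6890; +0.6890 ∉ [0.7, 1.3) → out
#6 (4,19): internal coord 4 + (19)·λ' = +0.3409; +0.3409 ∉ [0.7, 1.3) → out
#7 (23,-2): internal coord 23 + (-2)·λ' = +23.3852; +23.3852 ∉ [0.7, 1.3) → out
#8 (8,-16): internal coord 8 + (-16)·λ' = +11.0813; +11.0813 ∉ [0.7, 1.3) → out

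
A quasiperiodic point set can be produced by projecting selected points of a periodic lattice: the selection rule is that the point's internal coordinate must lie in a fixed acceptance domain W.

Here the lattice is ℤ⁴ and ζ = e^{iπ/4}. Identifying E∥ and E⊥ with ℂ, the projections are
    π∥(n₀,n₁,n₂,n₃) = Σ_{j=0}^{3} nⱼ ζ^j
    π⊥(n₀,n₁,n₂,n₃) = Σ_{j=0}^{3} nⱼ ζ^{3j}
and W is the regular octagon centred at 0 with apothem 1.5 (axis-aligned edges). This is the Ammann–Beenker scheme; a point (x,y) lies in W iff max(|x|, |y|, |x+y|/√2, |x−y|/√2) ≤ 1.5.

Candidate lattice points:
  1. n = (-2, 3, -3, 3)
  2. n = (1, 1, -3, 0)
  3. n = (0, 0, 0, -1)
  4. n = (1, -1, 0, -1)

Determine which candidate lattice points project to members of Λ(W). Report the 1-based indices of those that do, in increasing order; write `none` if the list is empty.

3

With ζ = e^{iπ/4} the internal vectors are ζ^0,ζ^3,ζ^6,ζ^9.
#1 (-2, 3, -3, 3): internal (-2.000000, 7.242641); octagon support 7.242641 vs apothem 1.5 → ∉ W
#2 (1, 1, -3, 0): internal (0.292893, 3.707107); octagon support 3.707107 vs apothem 1.5 → ∉ W
#3 (0, 0, 0, -1): internal (-0.707107, -0.707107); octagon support 1.000000 vs apothem 1.5 → ∈ W
#4 (1, -1, 0, -1): internal (1.000000, -1.414214); octagon support 1.707107 vs apothem 1.5 → ∉ W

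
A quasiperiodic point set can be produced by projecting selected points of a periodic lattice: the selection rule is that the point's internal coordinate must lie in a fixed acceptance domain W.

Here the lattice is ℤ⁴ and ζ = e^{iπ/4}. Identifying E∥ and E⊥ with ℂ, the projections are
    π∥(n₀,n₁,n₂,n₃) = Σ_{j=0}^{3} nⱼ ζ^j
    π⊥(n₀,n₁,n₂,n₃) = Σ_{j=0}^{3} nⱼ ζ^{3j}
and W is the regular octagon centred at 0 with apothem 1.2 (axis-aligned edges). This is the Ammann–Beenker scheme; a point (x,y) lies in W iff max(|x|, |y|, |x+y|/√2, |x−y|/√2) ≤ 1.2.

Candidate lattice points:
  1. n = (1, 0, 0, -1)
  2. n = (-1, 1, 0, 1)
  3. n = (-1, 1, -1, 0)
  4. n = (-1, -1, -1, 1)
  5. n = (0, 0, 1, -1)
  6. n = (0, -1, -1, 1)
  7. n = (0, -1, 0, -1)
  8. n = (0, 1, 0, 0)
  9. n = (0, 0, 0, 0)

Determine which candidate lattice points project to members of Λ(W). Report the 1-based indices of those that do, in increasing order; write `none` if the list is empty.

Internal map: ζ^{3j} for j=0..3 gives (1,0), (−√2/2,√2/2), (0,−1), (√2/2,√2/2).
candidate 1: n = (1, 0, 0, -1) → π⊥ ≈ (+0.29289, -0.70711); max(|x|,|y|,|x±y|/√2) = 0.70711 ≤ 1.2 ⇒ ∈ W
candidate 2: n = (-1, 1, 0, 1) → π⊥ ≈ (-1.00000, +1.41421); max(|x|,|y|,|x±y|/√2) = 1.70711 > 1.2 ⇒ ∉ W
candidate 3: n = (-1, 1, -1, 0) → π⊥ ≈ (-1.70711, +1.70711); max(|x|,|y|,|x±y|/√2) = 2.41421 > 1.2 ⇒ ∉ W
candidate 4: n = (-1, -1, -1, 1) → π⊥ ≈ (+0.41421, +1.00000); max(|x|,|y|,|x±y|/√2) = 1.00000 ≤ 1.2 ⇒ ∈ W
candidate 5: n = (0, 0, 1, -1) → π⊥ ≈ (-0.70711, -1.70711); max(|x|,|y|,|x±y|/√2) = 1.70711 > 1.2 ⇒ ∉ W
candidate 6: n = (0, -1, -1, 1) → π⊥ ≈ (+1.41421, +1.00000); max(|x|,|y|,|x±y|/√2) = 1.70711 > 1.2 ⇒ ∉ W
candidate 7: n = (0, -1, 0, -1) → π⊥ ≈ (+0.00000, -1.41421); max(|x|,|y|,|x±y|/√2) = 1.41421 > 1.2 ⇒ ∉ W
candidate 8: n = (0, 1, 0, 0) → π⊥ ≈ (-0.70711, +0.70711); max(|x|,|y|,|x±y|/√2) = 1.00000 ≤ 1.2 ⇒ ∈ W
candidate 9: n = (0, 0, 0, 0) → π⊥ ≈ (+0.00000, +0.00000); max(|x|,|y|,|x±y|/√2) = 0.00000 ≤ 1.2 ⇒ ∈ W

1, 4, 8, 9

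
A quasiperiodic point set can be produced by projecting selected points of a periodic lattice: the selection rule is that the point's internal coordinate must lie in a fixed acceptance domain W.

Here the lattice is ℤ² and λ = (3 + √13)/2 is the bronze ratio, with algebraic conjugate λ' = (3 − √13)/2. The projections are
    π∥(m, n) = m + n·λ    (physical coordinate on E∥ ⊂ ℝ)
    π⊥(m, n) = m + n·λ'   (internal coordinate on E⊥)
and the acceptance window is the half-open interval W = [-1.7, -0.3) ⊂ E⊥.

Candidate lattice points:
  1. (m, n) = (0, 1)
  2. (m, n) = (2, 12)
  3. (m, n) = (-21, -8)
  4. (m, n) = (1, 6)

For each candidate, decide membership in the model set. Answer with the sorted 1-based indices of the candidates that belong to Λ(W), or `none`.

1, 2, 4

Numerically λ ≈ 3.30278 and λ' = −1/λ ≈ -0.30278.
candidate 1: (m,n)=(0,1) → π∥ = 0+1·λ ≈ 3.30278, π⊥ = 0+1·λ' ≈ -0.30278 ∈ [-1.7, -0.3) ⇒ IN Λ
candidate 2: (m,n)=(2,12) → π∥ = 2+12·λ ≈ 41.63331, π⊥ = 2+12·λ' ≈ -1.63331 ∈ [-1.7, -0.3) ⇒ IN Λ
candidate 3: (m,n)=(-21,-8) → π∥ = -21-8·λ ≈ -47.42221, π⊥ = -21-8·λ' ≈ -18.57779 ∉ [-1.7, -0.3) ⇒ out
candidate 4: (m,n)=(1,6) → π∥ = 1+6·λ ≈ 20.81665, π⊥ = 1+6·λ' ≈ -0.81665 ∈ [-1.7, -0.3) ⇒ IN Λ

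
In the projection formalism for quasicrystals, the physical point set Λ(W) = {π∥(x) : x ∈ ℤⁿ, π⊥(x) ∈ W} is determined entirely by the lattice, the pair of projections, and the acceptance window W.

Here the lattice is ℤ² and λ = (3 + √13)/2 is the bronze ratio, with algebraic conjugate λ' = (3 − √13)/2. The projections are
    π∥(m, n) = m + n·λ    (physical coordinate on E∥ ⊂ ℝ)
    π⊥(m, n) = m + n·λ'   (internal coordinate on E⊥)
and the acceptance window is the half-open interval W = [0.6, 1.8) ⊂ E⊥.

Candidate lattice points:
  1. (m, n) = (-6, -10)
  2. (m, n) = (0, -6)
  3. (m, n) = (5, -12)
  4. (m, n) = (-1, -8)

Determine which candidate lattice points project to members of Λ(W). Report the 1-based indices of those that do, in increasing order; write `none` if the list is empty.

4

Numerically λ ≈ 3.30278 and λ' = −1/λ ≈ -0.30278.
[1] lift (-6,-10): star map gives -2.97224; window check 0.6 ≤ -2.97224 < 1.8 is false → out
[2] lift (0,-6): star map gives 1.81665; window check 0.6 ≤ 1.81665 < 1.8 is false → out
[3] lift (5,-12): star map gives 8.63331; window check 0.6 ≤ 8.63331 < 1.8 is false → out
[4] lift (-1,-8): star map gives 1.42221; window check 0.6 ≤ 1.42221 < 1.8 is true → IN Λ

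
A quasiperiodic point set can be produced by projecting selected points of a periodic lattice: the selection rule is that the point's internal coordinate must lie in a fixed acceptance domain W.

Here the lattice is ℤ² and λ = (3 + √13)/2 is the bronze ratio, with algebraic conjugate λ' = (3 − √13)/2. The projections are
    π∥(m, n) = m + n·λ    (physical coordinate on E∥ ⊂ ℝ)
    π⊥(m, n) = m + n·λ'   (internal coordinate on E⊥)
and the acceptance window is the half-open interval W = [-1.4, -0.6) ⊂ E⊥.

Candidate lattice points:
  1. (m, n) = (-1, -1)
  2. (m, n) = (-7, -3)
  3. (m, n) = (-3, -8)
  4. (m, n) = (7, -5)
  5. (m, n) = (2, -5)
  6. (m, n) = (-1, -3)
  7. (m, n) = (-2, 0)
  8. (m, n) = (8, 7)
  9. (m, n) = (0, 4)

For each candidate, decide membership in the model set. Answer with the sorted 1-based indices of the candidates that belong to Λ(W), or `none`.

1, 9

Numerically λ ≈ 3.30278 and λ' = −1/λ ≈ -0.30278.
candidate 1: (m,n)=(-1,-1) → π∥ = -1-1·λ ≈ -4.30278, π⊥ = -1-1·λ' ≈ -0.69722 ∈ [-1.4, -0.6) ⇒ IN Λ
candidate 2: (m,n)=(-7,-3) → π∥ = -7-3·λ ≈ -16.90833, π⊥ = -7-3·λ' ≈ -6.09167 ∉ [-1.4, -0.6) ⇒ out
candidate 3: (m,n)=(-3,-8) → π∥ = -3-8·λ ≈ -29.42221, π⊥ = -3-8·λ' ≈ -0.57779 ∉ [-1.4, -0.6) ⇒ out
candidate 4: (m,n)=(7,-5) → π∥ = 7-5·λ ≈ -9.51388, π⊥ = 7-5·λ' ≈ 8.51388 ∉ [-1.4, -0.6) ⇒ out
candidate 5: (m,n)=(2,-5) → π∥ = 2-5·λ ≈ -14.51388, π⊥ = 2-5·λ' ≈ 3.51388 ∉ [-1.4, -0.6) ⇒ out
candidate 6: (m,n)=(-1,-3) → π∥ = -1-3·λ ≈ -10.90833, π⊥ = -1-3·λ' ≈ -0.09167 ∉ [-1.4, -0.6) ⇒ out
candidate 7: (m,n)=(-2,0) → π∥ = -2+0·λ ≈ -2.00000, π⊥ = -2+0·λ' ≈ -2.00000 ∉ [-1.4, -0.6) ⇒ out
candidate 8: (m,n)=(8,7) → π∥ = 8+7·λ ≈ 31.11943, π⊥ = 8+7·λ' ≈ 5.88057 ∉ [-1.4, -0.6) ⇒ out
candidate 9: (m,n)=(0,4) → π∥ = 0+4·λ ≈ 13.21110, π⊥ = 0+4·λ' ≈ -1.21110 ∈ [-1.4, -0.6) ⇒ IN Λ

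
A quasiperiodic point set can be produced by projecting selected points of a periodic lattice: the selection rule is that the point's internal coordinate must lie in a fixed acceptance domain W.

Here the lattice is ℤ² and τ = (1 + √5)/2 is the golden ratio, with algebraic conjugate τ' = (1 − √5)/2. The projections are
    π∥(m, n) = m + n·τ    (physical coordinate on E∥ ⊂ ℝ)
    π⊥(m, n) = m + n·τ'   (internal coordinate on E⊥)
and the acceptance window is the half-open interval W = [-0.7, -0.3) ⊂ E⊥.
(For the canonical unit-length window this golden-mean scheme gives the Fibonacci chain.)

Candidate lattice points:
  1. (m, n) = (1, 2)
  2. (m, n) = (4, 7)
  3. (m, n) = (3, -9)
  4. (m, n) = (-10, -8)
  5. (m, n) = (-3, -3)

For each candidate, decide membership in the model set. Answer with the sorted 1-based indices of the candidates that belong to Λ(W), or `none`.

Numerically τ ≈ 1.61803 and τ' = −1/τ ≈ -0.61803.
#1 (1,2): internal coord 1 + (2)·τ' = -0.23607; -0.23607 ∉ [-0.7, -0.3) → out
#2 (4,7): internal coord 4 + (7)·τ' = -0.32624; -0.32624 ∈ [-0.7, -0.3) → IN Λ
#3 (3,-9): internal coord 3 + (-9)·τ' = +8.56231; +8.56231 ∉ [-0.7, -0.3) → out
#4 (-10,-8): internal coord -10 + (-8)·τ' = -5.05573; -5.05573 ∉ [-0.7, -0.3) → out
#5 (-3,-3): internal coord -3 + (-3)·τ' = -1.14590; -1.14590 ∉ [-0.7, -0.3) → out

2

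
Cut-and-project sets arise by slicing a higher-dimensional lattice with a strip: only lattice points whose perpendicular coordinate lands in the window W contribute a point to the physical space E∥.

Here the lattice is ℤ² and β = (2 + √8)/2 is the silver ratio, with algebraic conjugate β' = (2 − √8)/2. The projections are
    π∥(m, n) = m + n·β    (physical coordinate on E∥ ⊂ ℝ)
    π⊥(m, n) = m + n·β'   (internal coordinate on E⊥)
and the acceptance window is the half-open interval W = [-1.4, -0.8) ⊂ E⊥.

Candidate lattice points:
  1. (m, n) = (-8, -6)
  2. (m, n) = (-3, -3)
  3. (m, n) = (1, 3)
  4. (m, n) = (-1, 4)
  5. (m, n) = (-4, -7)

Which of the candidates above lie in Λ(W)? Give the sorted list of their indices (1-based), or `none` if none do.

5

Numerically β ≈ 2.4142 and β' = −1/β ≈ -0.4142.
candidate 1: (m,n)=(-8,-6) → π∥ = -8-6·β ≈ -22.4853, π⊥ = -8-6·β' ≈ -5.5147 ∉ [-1.4, -0.8) ⇒ out
candidate 2: (m,n)=(-3,-3) → π∥ = -3-3·β ≈ -10.2426, π⊥ = -3-3·β' ≈ -1.7574 ∉ [-1.4, -0.8) ⇒ out
candidate 3: (m,n)=(1,3) → π∥ = 1+3·β ≈ 8.2426, π⊥ = 1+3·β' ≈ -0.2426 ∉ [-1.4, -0.8) ⇒ out
candidate 4: (m,n)=(-1,4) → π∥ = -1+4·β ≈ 8.6569, π⊥ = -1+4·β' ≈ -2.6569 ∉ [-1.4, -0.8) ⇒ out
candidate 5: (m,n)=(-4,-7) → π∥ = -4-7·β ≈ -20.8995, π⊥ = -4-7·β' ≈ -1.1005 ∈ [-1.4, -0.8) ⇒ IN Λ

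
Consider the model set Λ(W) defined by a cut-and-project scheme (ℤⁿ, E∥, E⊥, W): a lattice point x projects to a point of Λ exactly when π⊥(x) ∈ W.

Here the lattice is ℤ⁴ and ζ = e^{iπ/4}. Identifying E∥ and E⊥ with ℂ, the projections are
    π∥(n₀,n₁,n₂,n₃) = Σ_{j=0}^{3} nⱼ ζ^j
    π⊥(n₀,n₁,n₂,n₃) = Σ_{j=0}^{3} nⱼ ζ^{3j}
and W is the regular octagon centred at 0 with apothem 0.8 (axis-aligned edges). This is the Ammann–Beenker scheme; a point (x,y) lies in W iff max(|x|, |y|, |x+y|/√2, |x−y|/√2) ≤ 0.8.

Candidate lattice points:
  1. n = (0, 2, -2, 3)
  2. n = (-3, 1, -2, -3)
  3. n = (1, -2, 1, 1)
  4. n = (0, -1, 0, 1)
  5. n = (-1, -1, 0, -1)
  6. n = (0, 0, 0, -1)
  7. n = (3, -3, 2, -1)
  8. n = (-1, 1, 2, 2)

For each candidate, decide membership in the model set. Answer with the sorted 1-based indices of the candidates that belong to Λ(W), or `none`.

π⊥(n) = n₀ + n₁ζ³ + n₂ζ⁶ + n₃ζ⁹ where ζ = e^{iπ/4}.
#1 (0, 2, -2, 3): internal (0.7071, 5.5355); octagon support 5.5355 vs apothem 0.8 → ∉ W
#2 (-3, 1, -2, -3): internal (-5.8284, 0.5858); octagon support 5.8284 vs apothem 0.8 → ∉ W
#3 (1, -2, 1, 1): internal (3.1213, -1.7071); octagon support 3.4142 vs apothem 0.8 → ∉ W
#4 (0, -1, 0, 1): internal (1.4142, 0.0000); octagon support 1.4142 vs apothem 0.8 → ∉ W
#5 (-1, -1, 0, -1): internal (-1.0000, -1.4142); octagon support 1.7071 vs apothem 0.8 → ∉ W
#6 (0, 0, 0, -1): internal (-0.7071, -0.7071); octagon support 1.0000 vs apothem 0.8 → ∉ W
#7 (3, -3, 2, -1): internal (4.4142, -4.8284); octagon support 6.5355 vs apothem 0.8 → ∉ W
#8 (-1, 1, 2, 2): internal (-0.2929, 0.1213); octagon support 0.2929 vs apothem 0.8 → ∈ W

8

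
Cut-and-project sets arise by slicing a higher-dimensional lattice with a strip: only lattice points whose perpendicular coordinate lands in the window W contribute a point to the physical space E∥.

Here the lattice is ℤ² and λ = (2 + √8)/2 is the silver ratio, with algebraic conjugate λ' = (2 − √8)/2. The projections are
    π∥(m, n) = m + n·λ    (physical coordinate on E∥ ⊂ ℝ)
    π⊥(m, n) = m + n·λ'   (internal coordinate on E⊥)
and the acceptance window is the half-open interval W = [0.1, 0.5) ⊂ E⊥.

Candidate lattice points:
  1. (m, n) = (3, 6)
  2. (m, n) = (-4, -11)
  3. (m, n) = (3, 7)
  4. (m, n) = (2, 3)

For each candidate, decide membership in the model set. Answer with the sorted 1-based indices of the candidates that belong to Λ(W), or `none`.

Numerically λ ≈ 2.4142 and λ' = −1/λ ≈ -0.4142.
#1 (3,6): internal coord 3 + (6)·λ' = +0.5147; +0.5147 ∉ [0.1, 0.5) → out
#2 (-4,-11): internal coord -4 + (-11)·λ' = +0.5563; +0.5563 ∉ [0.1, 0.5) → out
#3 (3,7): internal coord 3 + (7)·λ' = +0.1005; +0.1005 ∈ [0.1, 0.5) → IN Λ
#4 (2,3): internal coord 2 + (3)·λ' = +0.7574; +0.7574 ∉ [0.1, 0.5) → out

3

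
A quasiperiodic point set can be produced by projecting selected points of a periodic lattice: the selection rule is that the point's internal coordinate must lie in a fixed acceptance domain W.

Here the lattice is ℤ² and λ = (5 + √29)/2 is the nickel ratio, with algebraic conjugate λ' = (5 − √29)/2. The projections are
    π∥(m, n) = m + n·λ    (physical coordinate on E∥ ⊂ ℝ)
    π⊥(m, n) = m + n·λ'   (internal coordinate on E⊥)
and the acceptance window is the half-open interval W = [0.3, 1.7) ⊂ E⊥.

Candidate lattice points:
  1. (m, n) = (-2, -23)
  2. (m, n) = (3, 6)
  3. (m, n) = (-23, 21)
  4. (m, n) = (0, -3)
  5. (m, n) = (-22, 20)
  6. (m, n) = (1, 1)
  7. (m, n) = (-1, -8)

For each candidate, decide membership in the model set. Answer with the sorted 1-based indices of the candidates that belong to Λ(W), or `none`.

4, 6, 7

λ' = (5−√29)/2 ≈ -0.1926.
candidate 1: (m,n)=(-2,-23) → π∥ = -2-23·λ ≈ -121.4294, π⊥ = -2-23·λ' ≈ 2.4294 ∉ [0.3, 1.7) ⇒ out
candidate 2: (m,n)=(3,6) → π∥ = 3+6·λ ≈ 34.1555, π⊥ = 3+6·λ' ≈ 1.8445 ∉ [0.3, 1.7) ⇒ out
candidate 3: (m,n)=(-23,21) → π∥ = -23+21·λ ≈ 86.0442, π⊥ = -23+21·λ' ≈ -27.0442 ∉ [0.3, 1.7) ⇒ out
candidate 4: (m,n)=(0,-3) → π∥ = 0-3·λ ≈ -15.5777, π⊥ = 0-3·λ' ≈ 0.5777 ∈ [0.3, 1.7) ⇒ IN Λ
candidate 5: (m,n)=(-22,20) → π∥ = -22+20·λ ≈ 81.8516, π⊥ = -22+20·λ' ≈ -25.8516 ∉ [0.3, 1.7) ⇒ out
candidate 6: (m,n)=(1,1) → π∥ = 1+1·λ ≈ 6.1926, π⊥ = 1+1·λ' ≈ 0.8074 ∈ [0.3, 1.7) ⇒ IN Λ
candidate 7: (m,n)=(-1,-8) → π∥ = -1-8·λ ≈ -42.5407, π⊥ = -1-8·λ' ≈ 0.5407 ∈ [0.3, 1.7) ⇒ IN Λ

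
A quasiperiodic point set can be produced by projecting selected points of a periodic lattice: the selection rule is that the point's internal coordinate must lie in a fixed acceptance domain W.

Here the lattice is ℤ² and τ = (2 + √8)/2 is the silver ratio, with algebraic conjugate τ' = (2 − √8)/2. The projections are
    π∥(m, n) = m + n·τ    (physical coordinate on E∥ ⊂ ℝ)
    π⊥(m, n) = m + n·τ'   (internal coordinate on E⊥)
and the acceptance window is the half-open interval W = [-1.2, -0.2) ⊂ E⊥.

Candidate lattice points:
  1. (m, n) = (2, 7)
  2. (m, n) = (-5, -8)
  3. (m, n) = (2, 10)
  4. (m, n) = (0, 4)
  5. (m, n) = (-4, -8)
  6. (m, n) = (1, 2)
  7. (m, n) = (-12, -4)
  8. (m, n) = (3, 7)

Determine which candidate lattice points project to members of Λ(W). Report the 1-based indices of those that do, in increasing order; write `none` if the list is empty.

Compute τ' = (2−√8)/2 = -0.4142, so π⊥(m,n) = m -0.4142·n.
candidate 1: (m,n)=(2,7) → π∥ = 2+7·τ ≈ 18.8995, π⊥ = 2+7·τ' ≈ -0.8995 ∈ [-1.2, -0.2) ⇒ IN Λ
candidate 2: (m,n)=(-5,-8) → π∥ = -5-8·τ ≈ -24.3137, π⊥ = -5-8·τ' ≈ -1.6863 ∉ [-1.2, -0.2) ⇒ out
candidate 3: (m,n)=(2,10) → π∥ = 2+10·τ ≈ 26.1421, π⊥ = 2+10·τ' ≈ -2.1421 ∉ [-1.2, -0.2) ⇒ out
candidate 4: (m,n)=(0,4) → π∥ = 0+4·τ ≈ 9.6569, π⊥ = 0+4·τ' ≈ -1.6569 ∉ [-1.2, -0.2) ⇒ out
candidate 5: (m,n)=(-4,-8) → π∥ = -4-8·τ ≈ -23.3137, π⊥ = -4-8·τ' ≈ -0.6863 ∈ [-1.2, -0.2) ⇒ IN Λ
candidate 6: (m,n)=(1,2) → π∥ = 1+2·τ ≈ 5.8284, π⊥ = 1+2·τ' ≈ 0.1716 ∉ [-1.2, -0.2) ⇒ out
candidate 7: (m,n)=(-12,-4) → π∥ = -12-4·τ ≈ -21.6569, π⊥ = -12-4·τ' ≈ -10.3431 ∉ [-1.2, -0.2) ⇒ out
candidate 8: (m,n)=(3,7) → π∥ = 3+7·τ ≈ 19.8995, π⊥ = 3+7·τ' ≈ 0.1005 ∉ [-1.2, -0.2) ⇒ out

1, 5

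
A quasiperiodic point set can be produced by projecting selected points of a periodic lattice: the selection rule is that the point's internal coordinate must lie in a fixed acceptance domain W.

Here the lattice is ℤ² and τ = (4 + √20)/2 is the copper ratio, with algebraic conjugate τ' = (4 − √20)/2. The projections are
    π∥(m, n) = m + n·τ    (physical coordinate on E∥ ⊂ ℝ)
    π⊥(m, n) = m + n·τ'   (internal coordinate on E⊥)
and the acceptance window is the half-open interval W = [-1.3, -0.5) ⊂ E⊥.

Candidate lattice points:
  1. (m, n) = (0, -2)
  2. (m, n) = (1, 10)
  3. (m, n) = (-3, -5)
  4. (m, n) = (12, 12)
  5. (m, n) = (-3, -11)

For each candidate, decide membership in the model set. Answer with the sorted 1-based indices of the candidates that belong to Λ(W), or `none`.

none

Numerically τ ≈ 4.236068 and τ' = −1/τ ≈ -0.236068.
candidate 1: (m,n)=(0,-2) → π∥ = 0-2·τ ≈ -8.472136, π⊥ = 0-2·τ' ≈ 0.472136 ∉ [-1.3, -0.5) ⇒ out
candidate 2: (m,n)=(1,10) → π∥ = 1+10·τ ≈ 43.360680, π⊥ = 1+10·τ' ≈ -1.360680 ∉ [-1.3, -0.5) ⇒ out
candidate 3: (m,n)=(-3,-5) → π∥ = -3-5·τ ≈ -24.180340, π⊥ = -3-5·τ' ≈ -1.819660 ∉ [-1.3, -0.5) ⇒ out
candidate 4: (m,n)=(12,12) → π∥ = 12+12·τ ≈ 62.832816, π⊥ = 12+12·τ' ≈ 9.167184 ∉ [-1.3, -0.5) ⇒ out
candidate 5: (m,n)=(-3,-11) → π∥ = -3-11·τ ≈ -49.596748, π⊥ = -3-11·τ' ≈ -0.403252 ∉ [-1.3, -0.5) ⇒ out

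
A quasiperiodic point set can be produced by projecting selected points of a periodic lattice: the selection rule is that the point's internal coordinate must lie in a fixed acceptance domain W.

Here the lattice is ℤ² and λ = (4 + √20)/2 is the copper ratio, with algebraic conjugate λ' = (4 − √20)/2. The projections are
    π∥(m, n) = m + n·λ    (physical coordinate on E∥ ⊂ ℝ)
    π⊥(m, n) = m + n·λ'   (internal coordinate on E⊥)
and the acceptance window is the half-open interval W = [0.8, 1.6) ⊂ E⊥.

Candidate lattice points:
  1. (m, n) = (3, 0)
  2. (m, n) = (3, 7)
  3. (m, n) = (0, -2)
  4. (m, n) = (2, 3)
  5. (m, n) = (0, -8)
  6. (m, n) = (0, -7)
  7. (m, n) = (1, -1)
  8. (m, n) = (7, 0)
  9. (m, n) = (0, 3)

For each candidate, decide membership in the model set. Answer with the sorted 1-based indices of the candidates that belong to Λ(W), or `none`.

2, 4, 7

Compute λ' = (4−√20)/2 = -0.2361, so π⊥(m,n) = m -0.2361·n.
candidate 1: (m,n)=(3,0) → π∥ = 3+0·λ ≈ 3.0000, π⊥ = 3+0·λ' ≈ 3.0000 ∉ [0.8, 1.6) ⇒ out
candidate 2: (m,n)=(3,7) → π∥ = 3+7·λ ≈ 32.6525, π⊥ = 3+7·λ' ≈ 1.3475 ∈ [0.8, 1.6) ⇒ IN Λ
candidate 3: (m,n)=(0,-2) → π∥ = 0-2·λ ≈ -8.4721, π⊥ = 0-2·λ' ≈ 0.4721 ∉ [0.8, 1.6) ⇒ out
candidate 4: (m,n)=(2,3) → π∥ = 2+3·λ ≈ 14.7082, π⊥ = 2+3·λ' ≈ 1.2918 ∈ [0.8, 1.6) ⇒ IN Λ
candidate 5: (m,n)=(0,-8) → π∥ = 0-8·λ ≈ -33.8885, π⊥ = 0-8·λ' ≈ 1.8885 ∉ [0.8, 1.6) ⇒ out
candidate 6: (m,n)=(0,-7) → π∥ = 0-7·λ ≈ -29.6525, π⊥ = 0-7·λ' ≈ 1.6525 ∉ [0.8, 1.6) ⇒ out
candidate 7: (m,n)=(1,-1) → π∥ = 1-1·λ ≈ -3.2361, π⊥ = 1-1·λ' ≈ 1.2361 ∈ [0.8, 1.6) ⇒ IN Λ
candidate 8: (m,n)=(7,0) → π∥ = 7+0·λ ≈ 7.0000, π⊥ = 7+0·λ' ≈ 7.0000 ∉ [0.8, 1.6) ⇒ out
candidate 9: (m,n)=(0,3) → π∥ = 0+3·λ ≈ 12.7082, π⊥ = 0+3·λ' ≈ -0.7082 ∉ [0.8, 1.6) ⇒ out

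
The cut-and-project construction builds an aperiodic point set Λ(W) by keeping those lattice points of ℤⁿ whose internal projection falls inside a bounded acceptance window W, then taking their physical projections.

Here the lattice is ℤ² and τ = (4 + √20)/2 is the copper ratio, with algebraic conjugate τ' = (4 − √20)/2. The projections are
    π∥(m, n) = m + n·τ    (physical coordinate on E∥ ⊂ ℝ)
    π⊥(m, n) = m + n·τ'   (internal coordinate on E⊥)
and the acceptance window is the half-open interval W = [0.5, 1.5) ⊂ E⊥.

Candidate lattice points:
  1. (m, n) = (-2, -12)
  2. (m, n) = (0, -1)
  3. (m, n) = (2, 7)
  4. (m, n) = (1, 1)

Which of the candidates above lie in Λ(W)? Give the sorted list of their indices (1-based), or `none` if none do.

1, 4

Compute τ' = (4−√20)/2 = -0.2361, so π⊥(m,n) = m -0.2361·n.
#1 (-2,-12): internal coord -2 + (-12)·τ' = +0.8328; +0.8328 ∈ [0.5, 1.5) → IN Λ
#2 (0,-1): internal coord 0 + (-1)·τ' = +0.2361; +0.2361 ∉ [0.5, 1.5) → out
#3 (2,7): internal coord 2 + (7)·τ' = +0.3475; +0.3475 ∉ [0.5, 1.5) → out
#4 (1,1): internal coord 1 + (1)·τ' = +0.7639; +0.7639 ∈ [0.5, 1.5) → IN Λ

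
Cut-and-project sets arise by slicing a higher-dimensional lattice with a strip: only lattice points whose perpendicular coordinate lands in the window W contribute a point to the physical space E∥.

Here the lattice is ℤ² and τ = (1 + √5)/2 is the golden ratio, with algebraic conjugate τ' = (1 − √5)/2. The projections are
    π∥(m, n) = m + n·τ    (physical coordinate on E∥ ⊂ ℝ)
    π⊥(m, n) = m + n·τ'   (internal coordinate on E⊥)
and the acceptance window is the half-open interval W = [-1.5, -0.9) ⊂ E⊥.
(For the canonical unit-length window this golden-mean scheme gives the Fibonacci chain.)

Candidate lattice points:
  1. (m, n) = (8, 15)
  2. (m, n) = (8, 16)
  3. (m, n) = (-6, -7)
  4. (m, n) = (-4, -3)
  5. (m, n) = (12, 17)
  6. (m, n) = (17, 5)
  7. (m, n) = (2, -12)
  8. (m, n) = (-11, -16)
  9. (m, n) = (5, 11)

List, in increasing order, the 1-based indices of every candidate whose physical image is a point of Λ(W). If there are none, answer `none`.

τ' = (1−√5)/2 ≈ -0.6180.
[1] lift (8,15): star map gives -1.2705; window check -1.5 ≤ -1.2705 < -0.9 is true → IN Λ
[2] lift (8,16): star map gives -1.8885; window check -1.5 ≤ -1.8885 < -0.9 is false → out
[3] lift (-6,-7): star map gives -1.6738; window check -1.5 ≤ -1.6738 < -0.9 is false → out
[4] lift (-4,-3): star map gives -2.1459; window check -1.5 ≤ -2.1459 < -0.9 is false → out
[5] lift (12,17): star map gives 1.4934; window check -1.5 ≤ 1.4934 < -0.9 is false → out
[6] lift (17,5): star map gives 13.9098; window check -1.5 ≤ 13.9098 < -0.9 is false → out
[7] lift (2,-12): star map gives 9.4164; window check -1.5 ≤ 9.4164 < -0.9 is false → out
[8] lift (-11,-16): star map gives -1.1115; window check -1.5 ≤ -1.1115 < -0.9 is true → IN Λ
[9] lift (5,11): star map gives -1.7984; window check -1.5 ≤ -1.7984 < -0.9 is false → out

1, 8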